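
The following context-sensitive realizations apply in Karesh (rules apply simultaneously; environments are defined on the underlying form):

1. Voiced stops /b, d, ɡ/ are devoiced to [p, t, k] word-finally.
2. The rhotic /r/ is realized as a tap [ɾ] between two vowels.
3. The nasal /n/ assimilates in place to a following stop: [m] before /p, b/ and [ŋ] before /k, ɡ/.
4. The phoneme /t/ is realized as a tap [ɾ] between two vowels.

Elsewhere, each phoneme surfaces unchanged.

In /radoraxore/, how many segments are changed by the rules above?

Segments that undergo a rule: /r/ → [ɾ] (rule 2); /r/ → [ɾ] (rule 2).
All other segments surface unchanged.

2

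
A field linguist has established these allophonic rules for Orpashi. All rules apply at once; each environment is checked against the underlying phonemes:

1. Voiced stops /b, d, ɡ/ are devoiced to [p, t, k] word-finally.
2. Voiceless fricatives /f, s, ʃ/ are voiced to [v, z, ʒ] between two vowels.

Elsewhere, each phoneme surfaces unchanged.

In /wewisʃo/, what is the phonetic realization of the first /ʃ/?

[ʃ]

/ʃ/ — between /s/ and /o/; rule 2 does not apply here → [ʃ].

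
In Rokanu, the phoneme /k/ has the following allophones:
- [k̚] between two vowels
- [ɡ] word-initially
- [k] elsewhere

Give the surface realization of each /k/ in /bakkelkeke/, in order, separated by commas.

Occurrence 1 (position 3): no conditioning environment matches → elsewhere allophone [k].
Occurrence 2 (position 4): no conditioning environment matches → elsewhere allophone [k].
Occurrence 3 (position 7): no conditioning environment matches → elsewhere allophone [k].
Occurrence 4 (position 9): between two vowels → [k̚].

[k], [k], [k], [k̚]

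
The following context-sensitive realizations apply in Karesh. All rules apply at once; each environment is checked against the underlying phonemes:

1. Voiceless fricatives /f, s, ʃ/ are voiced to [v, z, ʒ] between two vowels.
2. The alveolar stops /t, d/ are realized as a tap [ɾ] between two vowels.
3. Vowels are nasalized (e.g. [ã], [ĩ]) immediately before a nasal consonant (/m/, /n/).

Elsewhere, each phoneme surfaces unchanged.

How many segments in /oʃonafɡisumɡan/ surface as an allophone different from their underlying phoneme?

5

Segments that undergo a rule: /ʃ/ → [ʒ] (rule 1); /o/ → [õ] (rule 3); /s/ → [z] (rule 1); /u/ → [ũ] (rule 3); /a/ → [ã] (rule 3).
All other segments surface unchanged.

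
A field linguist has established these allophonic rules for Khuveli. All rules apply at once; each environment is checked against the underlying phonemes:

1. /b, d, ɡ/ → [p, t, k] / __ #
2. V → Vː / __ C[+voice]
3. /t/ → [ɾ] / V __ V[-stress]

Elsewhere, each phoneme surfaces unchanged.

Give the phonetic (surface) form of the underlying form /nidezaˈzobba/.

[niːdeːzaːˈzoːbba]

Rule 2 applies to /i/ (between /n/ and /d/: before a voiced consonant) → [iː].
/d/ (between /i/ and /e/): rule 1 targets it, but not word-finally → unchanged [d].
/e/ (between /d/ and /z/) occurs before a voiced consonant → [eː] by rule 2.
/a/ (between /z/ and /z/) occurs before a voiced consonant → [aː] by rule 2.
/o/ (between /z/ and /b/): before a voiced consonant, so rule 2 applies → [oː].
/b/ (between /o/ and /b/) fails the environment for rule 1, so it stays [b].
/b/ (between /b/ and /a/): rule 1 targets it, but not word-finally → unchanged [b].
/a/ (word-final) is in the target of rule 2 but the environment (before a voiced consonant) is not met → [a].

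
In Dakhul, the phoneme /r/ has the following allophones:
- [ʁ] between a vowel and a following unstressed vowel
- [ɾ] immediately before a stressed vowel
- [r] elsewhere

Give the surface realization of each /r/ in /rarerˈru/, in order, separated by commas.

Occurrence 1 (position 1): no conditioning environment matches → elsewhere allophone [r].
Occurrence 2 (position 3): between a vowel and a following unstressed vowel → [ʁ].
Occurrence 3 (position 5): no conditioning environment matches → elsewhere allophone [r].
Occurrence 4 (position 6): immediately before a stressed vowel → [ɾ].

[r], [ʁ], [r], [ɾ]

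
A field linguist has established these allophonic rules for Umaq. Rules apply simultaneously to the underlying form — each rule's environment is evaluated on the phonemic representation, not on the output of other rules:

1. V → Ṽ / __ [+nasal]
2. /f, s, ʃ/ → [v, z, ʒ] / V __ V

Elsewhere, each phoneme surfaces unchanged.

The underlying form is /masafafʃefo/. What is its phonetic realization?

[mazavafʃevo]

/m/ (word-initial) is unaffected → [m].
/a/ — between /m/ and /s/; rule 1 does not apply here → [a].
/s/ — between /a/ and /a/, between two vowels — surfaces as [z] (rule 2).
/a/ — between /s/ and /f/; rule 1 does not apply here → [a].
/f/ (between /a/ and /a/): between two vowels, so rule 2 applies → [v].
/a/ — between /f/ and /f/; rule 1 does not apply here → [a].
/f/ (between /a/ and /ʃ/) fails the environment for rule 2, so it stays [f].
/ʃ/ (between /f/ and /e/) is in the target of rule 2 but the environment (between two vowels) is not met → [ʃ].
/e/ (between /ʃ/ and /f/): rule 1 targets it, but not before a nasal consonant → unchanged [e].
Rule 2 applies to /f/ (between /e/ and /o/: between two vowels) → [v].
/o/ (word-final) fails the environment for rule 1, so it stays [o].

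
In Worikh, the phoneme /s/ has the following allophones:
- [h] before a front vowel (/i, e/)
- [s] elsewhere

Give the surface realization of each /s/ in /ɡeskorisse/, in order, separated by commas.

[s], [s], [h]

Occurrence 1 (position 3): no conditioning environment matches → elsewhere allophone [s].
Occurrence 2 (position 8): no conditioning environment matches → elsewhere allophone [s].
Occurrence 3 (position 9): before a front vowel (/i, e/) → [h].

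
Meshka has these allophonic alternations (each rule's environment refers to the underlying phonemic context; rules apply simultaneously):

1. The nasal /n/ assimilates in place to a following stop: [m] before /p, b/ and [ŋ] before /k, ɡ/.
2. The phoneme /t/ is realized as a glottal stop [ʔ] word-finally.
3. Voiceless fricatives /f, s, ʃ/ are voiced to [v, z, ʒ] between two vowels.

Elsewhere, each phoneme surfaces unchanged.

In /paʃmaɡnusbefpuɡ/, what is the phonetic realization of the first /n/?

[n]

/n/ (between /ɡ/ and /u/) is in the target of rule 1 but the environment (before a labial or velar stop) is not met → [n].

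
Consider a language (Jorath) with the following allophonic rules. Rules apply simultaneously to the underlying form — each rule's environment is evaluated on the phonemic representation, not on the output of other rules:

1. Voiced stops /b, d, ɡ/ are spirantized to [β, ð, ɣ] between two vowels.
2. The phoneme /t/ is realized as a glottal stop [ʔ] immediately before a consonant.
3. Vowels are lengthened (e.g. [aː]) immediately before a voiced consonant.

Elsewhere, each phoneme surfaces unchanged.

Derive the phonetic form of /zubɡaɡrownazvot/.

/z/ — not in any rule's target class → [z].
Rule 3 applies to /u/ (between /z/ and /b/: before a voiced consonant) → [uː].
/b/ — between /u/ and /ɡ/; rule 1 does not apply here → [b].
/ɡ/ (between /b/ and /a/) fails the environment for rule 1, so it stays [ɡ].
Rule 3 applies to /a/ (between /ɡ/ and /ɡ/: before a voiced consonant) → [aː].
/ɡ/ (between /a/ and /r/) is in the target of rule 1 but the environment (between two vowels) is not met → [ɡ].
/r/ (between /ɡ/ and /o/) is unaffected → [r].
/o/ — between /r/ and /w/, before a voiced consonant — surfaces as [oː] (rule 3).
/w/ stays [w].
/n/ (between /w/ and /a/): no rule targets it → [n].
/a/ meets the environment for rule 3 (before a voiced consonant) → [aː].
/z/ (between /a/ and /v/): no rule targets it → [z].
/v/ stays [v].
/o/ (between /v/ and /t/) fails the environment for rule 3, so it stays [o].
/t/ (word-final) fails the environment for rule 2, so it stays [t].

[zuːbɡaːɡroːwnaːzvot]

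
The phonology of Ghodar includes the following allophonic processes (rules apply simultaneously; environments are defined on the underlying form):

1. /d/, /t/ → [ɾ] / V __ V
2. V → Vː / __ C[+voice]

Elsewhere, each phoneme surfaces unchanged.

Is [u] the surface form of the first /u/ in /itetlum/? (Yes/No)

Rule 2 applies to /u/ (between /l/ and /m/: before a voiced consonant) → [uː].
The actual realization is [uː], not [u].

No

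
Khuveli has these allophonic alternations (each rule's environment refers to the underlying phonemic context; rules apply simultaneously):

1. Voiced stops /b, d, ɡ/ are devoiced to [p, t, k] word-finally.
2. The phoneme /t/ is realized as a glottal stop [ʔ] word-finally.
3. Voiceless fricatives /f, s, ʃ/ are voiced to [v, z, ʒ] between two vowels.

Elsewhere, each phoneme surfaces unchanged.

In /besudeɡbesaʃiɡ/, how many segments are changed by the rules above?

4

Segments that undergo a rule: /s/ → [z] (rule 3); /s/ → [z] (rule 3); /ʃ/ → [ʒ] (rule 3); /ɡ/ → [k] (rule 1).
All other segments surface unchanged.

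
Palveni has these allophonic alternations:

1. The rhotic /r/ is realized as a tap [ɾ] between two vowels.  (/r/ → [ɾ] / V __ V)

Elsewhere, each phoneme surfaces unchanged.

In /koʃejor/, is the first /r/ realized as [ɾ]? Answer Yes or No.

No

/r/ (word-final) is in the target of rule 1 but the environment (between two vowels) is not met → [r].
The actual realization is [r], not [ɾ].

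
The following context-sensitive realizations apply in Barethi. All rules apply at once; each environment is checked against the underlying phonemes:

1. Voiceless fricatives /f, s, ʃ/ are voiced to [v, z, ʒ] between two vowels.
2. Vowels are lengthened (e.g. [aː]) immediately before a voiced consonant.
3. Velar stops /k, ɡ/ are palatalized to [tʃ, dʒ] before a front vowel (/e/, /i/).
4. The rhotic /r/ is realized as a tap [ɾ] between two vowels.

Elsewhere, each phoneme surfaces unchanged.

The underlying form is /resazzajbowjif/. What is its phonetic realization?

[rezaːzzaːjboːwjif]

/r/ — word-initial; rule 4 does not apply here → [r].
/e/ (between /r/ and /s/) is in the target of rule 2 but the environment (before a voiced consonant) is not met → [e].
Rule 1 applies to /s/ (between /e/ and /a/: between two vowels) → [z].
/a/ (between /s/ and /z/): before a voiced consonant, so rule 2 applies → [aː].
/z/ stays [z].
/z/ (between /z/ and /a/) is unaffected → [z].
/a/ (between /z/ and /j/): before a voiced consonant, so rule 2 applies → [aː].
/j/ (between /a/ and /b/) is unaffected → [j].
/b/ (between /j/ and /o/) is unaffected → [b].
/o/ (between /b/ and /w/): before a voiced consonant, so rule 2 applies → [oː].
/w/ — not in any rule's target class → [w].
/j/ (between /w/ and /i/): no rule targets it → [j].
/i/ — between /j/ and /f/; rule 2 does not apply here → [i].
/f/ — word-final; rule 1 does not apply here → [f].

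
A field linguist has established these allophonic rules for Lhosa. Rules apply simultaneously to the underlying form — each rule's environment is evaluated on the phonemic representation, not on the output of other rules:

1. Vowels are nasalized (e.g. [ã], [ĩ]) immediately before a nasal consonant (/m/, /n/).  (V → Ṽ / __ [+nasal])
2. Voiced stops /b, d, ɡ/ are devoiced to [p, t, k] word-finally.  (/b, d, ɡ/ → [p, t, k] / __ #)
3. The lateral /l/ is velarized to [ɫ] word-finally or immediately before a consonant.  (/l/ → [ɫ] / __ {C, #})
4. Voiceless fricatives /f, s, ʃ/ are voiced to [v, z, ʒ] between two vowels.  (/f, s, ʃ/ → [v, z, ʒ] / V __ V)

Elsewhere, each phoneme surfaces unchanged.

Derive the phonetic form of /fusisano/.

/f/ (word-initial): rule 4 targets it, but not between two vowels → unchanged [f].
/u/ (between /f/ and /s/): rule 1 targets it, but not before a nasal consonant → unchanged [u].
/s/ (between /u/ and /i/) occurs between two vowels → [z] by rule 4.
/i/ (between /s/ and /s/): rule 1 targets it, but not before a nasal consonant → unchanged [i].
/s/ (between /i/ and /a/): between two vowels, so rule 4 applies → [z].
/a/ (between /s/ and /n/) occurs before a nasal consonant → [ã] by rule 1.
/n/ (between /a/ and /o/): no rule targets it → [n].
/o/ — word-final; rule 1 does not apply here → [o].

[fuzizãno]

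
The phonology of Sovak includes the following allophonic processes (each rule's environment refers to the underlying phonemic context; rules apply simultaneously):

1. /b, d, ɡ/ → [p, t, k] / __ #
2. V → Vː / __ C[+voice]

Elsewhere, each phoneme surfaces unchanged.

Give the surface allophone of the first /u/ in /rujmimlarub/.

/u/ meets the environment for rule 2 (before a voiced consonant) → [uː].

[uː]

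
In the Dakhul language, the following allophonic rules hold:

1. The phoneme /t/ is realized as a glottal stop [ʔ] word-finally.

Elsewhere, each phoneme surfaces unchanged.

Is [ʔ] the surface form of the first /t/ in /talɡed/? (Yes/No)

/t/ (word-initial) is in the target of rule 1 but the environment (word-finally) is not met → [t].
The actual realization is [t], not [ʔ].

No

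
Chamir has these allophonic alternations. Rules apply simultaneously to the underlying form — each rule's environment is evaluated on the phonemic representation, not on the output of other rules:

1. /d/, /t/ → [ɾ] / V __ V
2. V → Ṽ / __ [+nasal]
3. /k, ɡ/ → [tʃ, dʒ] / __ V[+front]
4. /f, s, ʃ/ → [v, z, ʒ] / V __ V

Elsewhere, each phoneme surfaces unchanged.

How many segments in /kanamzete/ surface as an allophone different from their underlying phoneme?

Segments that undergo a rule: /a/ → [ã] (rule 2); /a/ → [ã] (rule 2); /t/ → [ɾ] (rule 1).
All other segments surface unchanged.

3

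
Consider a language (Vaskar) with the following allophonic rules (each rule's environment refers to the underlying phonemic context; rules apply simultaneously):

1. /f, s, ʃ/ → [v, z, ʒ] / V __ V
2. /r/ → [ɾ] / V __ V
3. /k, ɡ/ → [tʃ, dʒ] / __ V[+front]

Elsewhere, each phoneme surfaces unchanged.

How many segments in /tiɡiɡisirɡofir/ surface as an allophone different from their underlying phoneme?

4

Segments that undergo a rule: /ɡ/ → [dʒ] (rule 3); /ɡ/ → [dʒ] (rule 3); /s/ → [z] (rule 1); /f/ → [v] (rule 1).
All other segments surface unchanged.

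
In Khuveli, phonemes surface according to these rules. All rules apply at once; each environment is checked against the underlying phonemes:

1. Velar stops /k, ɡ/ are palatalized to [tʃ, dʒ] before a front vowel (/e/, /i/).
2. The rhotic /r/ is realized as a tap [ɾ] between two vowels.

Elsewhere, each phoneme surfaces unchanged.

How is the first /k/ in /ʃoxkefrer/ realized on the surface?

/k/ meets the environment for rule 1 (before a front vowel) → [tʃ].

[tʃ]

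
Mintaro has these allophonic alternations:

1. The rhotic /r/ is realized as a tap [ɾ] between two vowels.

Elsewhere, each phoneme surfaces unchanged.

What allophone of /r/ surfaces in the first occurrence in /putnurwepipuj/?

[r]

/r/ — between /u/ and /w/; rule 1 does not apply here → [r].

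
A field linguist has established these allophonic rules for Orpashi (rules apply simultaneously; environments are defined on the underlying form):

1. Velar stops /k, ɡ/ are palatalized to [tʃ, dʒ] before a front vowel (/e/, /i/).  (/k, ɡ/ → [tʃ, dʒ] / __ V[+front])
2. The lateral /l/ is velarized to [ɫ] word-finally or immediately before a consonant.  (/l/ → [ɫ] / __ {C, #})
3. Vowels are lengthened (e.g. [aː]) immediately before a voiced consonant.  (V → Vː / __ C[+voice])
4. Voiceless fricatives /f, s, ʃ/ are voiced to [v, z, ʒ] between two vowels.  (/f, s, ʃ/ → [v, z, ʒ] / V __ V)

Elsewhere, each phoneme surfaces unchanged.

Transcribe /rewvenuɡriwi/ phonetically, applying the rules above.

/r/ (word-initial): no rule targets it → [r].
Rule 3 applies to /e/ (between /r/ and /w/: before a voiced consonant) → [eː].
/w/ stays [w].
/v/ — not in any rule's target class → [v].
/e/ — between /v/ and /n/, before a voiced consonant — surfaces as [eː] (rule 3).
/n/ (between /e/ and /u/) is unaffected → [n].
/u/ meets the environment for rule 3 (before a voiced consonant) → [uː].
/ɡ/ (between /u/ and /r/) fails the environment for rule 1, so it stays [ɡ].
/r/ — not in any rule's target class → [r].
/i/ — between /r/ and /w/, before a voiced consonant — surfaces as [iː] (rule 3).
/w/ stays [w].
/i/ — word-final; rule 3 does not apply here → [i].

[reːwveːnuːɡriːwi]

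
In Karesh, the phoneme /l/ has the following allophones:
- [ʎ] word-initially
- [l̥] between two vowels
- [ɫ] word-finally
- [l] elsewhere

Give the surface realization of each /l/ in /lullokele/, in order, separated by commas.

[ʎ], [l], [l], [l̥]

Occurrence 1 (position 1): word-initially → [ʎ].
Occurrence 2 (position 3): no conditioning environment matches → elsewhere allophone [l].
Occurrence 3 (position 4): no conditioning environment matches → elsewhere allophone [l].
Occurrence 4 (position 8): between two vowels → [l̥].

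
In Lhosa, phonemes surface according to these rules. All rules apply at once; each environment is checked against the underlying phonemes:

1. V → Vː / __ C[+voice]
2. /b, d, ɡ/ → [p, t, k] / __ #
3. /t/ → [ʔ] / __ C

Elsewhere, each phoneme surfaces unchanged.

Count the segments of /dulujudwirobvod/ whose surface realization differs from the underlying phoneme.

7

Segments that undergo a rule: /u/ → [uː] (rule 1); /u/ → [uː] (rule 1); /u/ → [uː] (rule 1); /i/ → [iː] (rule 1); /o/ → [oː] (rule 1); /o/ → [oː] (rule 1); /d/ → [t] (rule 2).
All other segments surface unchanged.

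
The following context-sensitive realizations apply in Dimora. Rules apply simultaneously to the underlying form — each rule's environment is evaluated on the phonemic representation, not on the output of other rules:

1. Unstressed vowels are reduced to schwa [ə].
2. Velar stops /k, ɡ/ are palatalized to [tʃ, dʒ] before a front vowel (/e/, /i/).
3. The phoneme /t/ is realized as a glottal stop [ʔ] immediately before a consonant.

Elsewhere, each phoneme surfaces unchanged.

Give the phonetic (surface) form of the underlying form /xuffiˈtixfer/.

[xəffəˈtixfər]

/x/ — not in any rule's target class → [x].
Rule 1 applies to /u/ (between /x/ and /f/: in an unstressed syllable) → [ə].
/f/ (between /u/ and /f/): no rule targets it → [f].
/f/ stays [f].
Rule 1 applies to /i/ (between /f/ and /t/: in an unstressed syllable) → [ə].
/t/ (between /i/ and /i/) is in the target of rule 3 but the environment (immediately before a consonant) is not met → [t].
/i/ — between /t/ and /x/; rule 1 does not apply here → [i].
/x/ (between /i/ and /f/): no rule targets it → [x].
/f/ — not in any rule's target class → [f].
/e/ meets the environment for rule 1 (in an unstressed syllable) → [ə].
/r/ (word-final): no rule targets it → [r].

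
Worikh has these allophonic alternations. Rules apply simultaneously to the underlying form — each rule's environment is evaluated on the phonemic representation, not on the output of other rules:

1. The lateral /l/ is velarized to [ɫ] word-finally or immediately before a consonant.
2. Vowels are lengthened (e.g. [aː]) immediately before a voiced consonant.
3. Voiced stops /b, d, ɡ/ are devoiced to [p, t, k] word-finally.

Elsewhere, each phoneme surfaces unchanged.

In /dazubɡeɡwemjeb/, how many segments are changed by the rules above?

6

Segments that undergo a rule: /a/ → [aː] (rule 2); /u/ → [uː] (rule 2); /e/ → [eː] (rule 2); /e/ → [eː] (rule 2); /e/ → [eː] (rule 2); /b/ → [p] (rule 3).
All other segments surface unchanged.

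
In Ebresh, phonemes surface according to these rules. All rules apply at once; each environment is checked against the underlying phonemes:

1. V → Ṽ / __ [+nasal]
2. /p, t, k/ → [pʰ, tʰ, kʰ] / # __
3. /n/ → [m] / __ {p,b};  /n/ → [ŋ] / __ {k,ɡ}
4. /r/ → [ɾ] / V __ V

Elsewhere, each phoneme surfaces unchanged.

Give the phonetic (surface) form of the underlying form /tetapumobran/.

[tʰetapũmobrãn]

Rule 2 applies to /t/ (word-initial: word-initially) → [tʰ].
/e/ (between /t/ and /t/) fails the environment for rule 1, so it stays [e].
/t/ (between /e/ and /a/) is in the target of rule 2 but the environment (word-initially) is not met → [t].
/a/ (between /t/ and /p/): rule 1 targets it, but not before a nasal consonant → unchanged [a].
/p/ — between /a/ and /u/; rule 2 does not apply here → [p].
/u/ — between /p/ and /m/, before a nasal consonant — surfaces as [ũ] (rule 1).
/m/ — not in any rule's target class → [m].
/o/ (between /m/ and /b/): rule 1 targets it, but not before a nasal consonant → unchanged [o].
/b/ stays [b].
/r/ (between /b/ and /a/) fails the environment for rule 4, so it stays [r].
/a/ (between /r/ and /n/): before a nasal consonant, so rule 1 applies → [ã].
/n/ (word-final) fails the environment for rule 3, so it stays [n].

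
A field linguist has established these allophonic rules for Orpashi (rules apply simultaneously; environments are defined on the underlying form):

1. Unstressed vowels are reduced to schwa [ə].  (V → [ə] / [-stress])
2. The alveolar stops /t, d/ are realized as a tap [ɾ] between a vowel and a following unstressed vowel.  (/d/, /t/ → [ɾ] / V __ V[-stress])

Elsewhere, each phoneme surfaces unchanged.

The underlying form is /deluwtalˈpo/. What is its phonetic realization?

/d/ (word-initial) fails the environment for rule 2, so it stays [d].
/e/ — between /d/ and /l/, in an unstressed syllable — surfaces as [ə] (rule 1).
/u/ meets the environment for rule 1 (in an unstressed syllable) → [ə].
/t/ (between /w/ and /a/) fails the environment for rule 2, so it stays [t].
/a/ (between /t/ and /l/): in an unstressed syllable, so rule 1 applies → [ə].
/o/ (word-final) fails the environment for rule 1, so it stays [o].

[dələwtəlˈpo]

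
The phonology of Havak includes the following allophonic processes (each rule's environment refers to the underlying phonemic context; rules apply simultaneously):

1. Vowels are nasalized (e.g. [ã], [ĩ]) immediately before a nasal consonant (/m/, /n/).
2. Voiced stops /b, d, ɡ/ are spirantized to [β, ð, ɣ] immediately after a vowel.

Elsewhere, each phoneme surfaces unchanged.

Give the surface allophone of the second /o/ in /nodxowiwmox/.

[o]

/o/ (between /x/ and /w/): rule 1 targets it, but not before a nasal consonant → unchanged [o].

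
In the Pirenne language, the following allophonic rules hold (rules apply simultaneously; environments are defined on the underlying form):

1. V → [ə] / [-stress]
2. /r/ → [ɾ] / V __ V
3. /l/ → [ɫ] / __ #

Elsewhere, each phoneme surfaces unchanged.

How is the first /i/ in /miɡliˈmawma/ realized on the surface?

/i/ (between /m/ and /ɡ/): in an unstressed syllable, so rule 1 applies → [ə].

[ə]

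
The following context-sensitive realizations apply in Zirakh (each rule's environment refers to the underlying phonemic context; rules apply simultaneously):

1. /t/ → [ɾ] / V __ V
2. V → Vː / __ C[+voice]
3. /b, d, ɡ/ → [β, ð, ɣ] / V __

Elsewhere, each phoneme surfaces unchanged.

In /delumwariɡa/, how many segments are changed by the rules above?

Segments that undergo a rule: /e/ → [eː] (rule 2); /u/ → [uː] (rule 2); /a/ → [aː] (rule 2); /i/ → [iː] (rule 2); /ɡ/ → [ɣ] (rule 3).
All other segments surface unchanged.

5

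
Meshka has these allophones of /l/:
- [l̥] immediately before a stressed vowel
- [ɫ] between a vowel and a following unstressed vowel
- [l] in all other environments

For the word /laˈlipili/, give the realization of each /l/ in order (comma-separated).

Occurrence 1 (position 1): no conditioning environment matches → elsewhere allophone [l].
Occurrence 2 (position 3): immediately before a stressed vowel → [l̥].
Occurrence 3 (position 7): between a vowel and a following unstressed vowel → [ɫ].

[l], [l̥], [ɫ]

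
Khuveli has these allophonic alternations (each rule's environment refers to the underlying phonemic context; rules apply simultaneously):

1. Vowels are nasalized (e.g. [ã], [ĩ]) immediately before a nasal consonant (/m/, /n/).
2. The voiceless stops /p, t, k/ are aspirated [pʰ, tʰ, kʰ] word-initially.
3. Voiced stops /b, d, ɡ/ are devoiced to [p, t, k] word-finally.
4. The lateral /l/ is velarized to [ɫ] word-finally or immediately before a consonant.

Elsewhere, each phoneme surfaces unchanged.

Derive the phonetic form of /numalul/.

/n/ (word-initial): no rule targets it → [n].
/u/ (between /n/ and /m/): before a nasal consonant, so rule 1 applies → [ũ].
/m/ (between /u/ and /a/): no rule targets it → [m].
/a/ (between /m/ and /l/): rule 1 targets it, but not before a nasal consonant → unchanged [a].
/l/ (between /a/ and /u/) is in the target of rule 4 but the environment (word-finally or immediately before a consonant) is not met → [l].
/u/ — between /l/ and /l/; rule 1 does not apply here → [u].
/l/ (word-final): word-finally or immediately before a consonant, so rule 4 applies → [ɫ].

[nũmaluɫ]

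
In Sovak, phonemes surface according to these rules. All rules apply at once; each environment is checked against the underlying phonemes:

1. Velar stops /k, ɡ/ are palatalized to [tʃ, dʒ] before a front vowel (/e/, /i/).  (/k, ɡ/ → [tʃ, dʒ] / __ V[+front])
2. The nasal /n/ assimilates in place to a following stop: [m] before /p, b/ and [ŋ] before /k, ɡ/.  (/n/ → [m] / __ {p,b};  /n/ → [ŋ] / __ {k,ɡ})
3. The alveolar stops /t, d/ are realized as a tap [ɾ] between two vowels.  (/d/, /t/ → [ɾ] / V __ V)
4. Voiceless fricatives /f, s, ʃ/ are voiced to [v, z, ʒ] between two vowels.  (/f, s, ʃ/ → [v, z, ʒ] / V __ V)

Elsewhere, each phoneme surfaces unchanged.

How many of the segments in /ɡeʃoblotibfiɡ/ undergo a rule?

3

Segments that undergo a rule: /ɡ/ → [dʒ] (rule 1); /ʃ/ → [ʒ] (rule 4); /t/ → [ɾ] (rule 3).
All other segments surface unchanged.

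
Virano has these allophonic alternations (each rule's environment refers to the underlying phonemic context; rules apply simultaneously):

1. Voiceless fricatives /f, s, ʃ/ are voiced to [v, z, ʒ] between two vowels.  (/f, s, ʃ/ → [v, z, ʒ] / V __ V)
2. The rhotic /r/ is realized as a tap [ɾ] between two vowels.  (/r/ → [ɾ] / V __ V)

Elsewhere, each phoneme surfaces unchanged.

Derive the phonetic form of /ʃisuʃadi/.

[ʃizuʒadi]

/ʃ/ (word-initial) fails the environment for rule 1, so it stays [ʃ].
/i/ — not in any rule's target class → [i].
/s/ — between /i/ and /u/, between two vowels — surfaces as [z] (rule 1).
/u/ (between /s/ and /ʃ/): no rule targets it → [u].
/ʃ/ — between /u/ and /a/, between two vowels — surfaces as [ʒ] (rule 1).
/a/ (between /ʃ/ and /d/) is unaffected → [a].
/d/ (between /a/ and /i/): no rule targets it → [d].
/i/ (word-final) is unaffected → [i].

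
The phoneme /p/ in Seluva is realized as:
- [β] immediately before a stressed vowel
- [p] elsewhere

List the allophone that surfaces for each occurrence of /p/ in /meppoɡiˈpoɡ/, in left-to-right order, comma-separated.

Occurrence 1 (position 3): no conditioning environment matches → elsewhere allophone [p].
Occurrence 2 (position 4): no conditioning environment matches → elsewhere allophone [p].
Occurrence 3 (position 8): immediately before a stressed vowel → [β].

[p], [p], [β]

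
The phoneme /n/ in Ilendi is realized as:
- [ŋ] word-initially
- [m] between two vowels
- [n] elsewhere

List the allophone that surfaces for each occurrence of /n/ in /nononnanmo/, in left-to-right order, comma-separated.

Occurrence 1 (position 1): word-initially → [ŋ].
Occurrence 2 (position 3): between two vowels → [m].
Occurrence 3 (position 5): no conditioning environment matches → elsewhere allophone [n].
Occurrence 4 (position 6): no conditioning environment matches → elsewhere allophone [n].
Occurrence 5 (position 8): no conditioning environment matches → elsewhere allophone [n].

[ŋ], [m], [n], [n], [n]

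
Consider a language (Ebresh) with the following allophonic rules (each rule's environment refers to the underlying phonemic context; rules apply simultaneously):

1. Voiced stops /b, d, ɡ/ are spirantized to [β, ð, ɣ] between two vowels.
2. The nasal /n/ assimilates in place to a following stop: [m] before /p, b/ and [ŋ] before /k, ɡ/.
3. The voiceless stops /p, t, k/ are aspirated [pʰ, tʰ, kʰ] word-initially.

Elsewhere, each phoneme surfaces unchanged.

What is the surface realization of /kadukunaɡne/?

Rule 3 applies to /k/ (word-initial: word-initially) → [kʰ].
/a/ (between /k/ and /d/): no rule targets it → [a].
/d/ (between /a/ and /u/) occurs between two vowels → [ð] by rule 1.
/u/ (between /d/ and /k/) is unaffected → [u].
/k/ — between /u/ and /u/; rule 3 does not apply here → [k].
/u/ (between /k/ and /n/): no rule targets it → [u].
/n/ (between /u/ and /a/) is in the target of rule 2 but the environment (before a labial or velar stop) is not met → [n].
/a/ (between /n/ and /ɡ/) is unaffected → [a].
/ɡ/ — between /a/ and /n/; rule 1 does not apply here → [ɡ].
/n/ (between /ɡ/ and /e/) is in the target of rule 2 but the environment (before a labial or velar stop) is not met → [n].
/e/ stays [e].

[kʰaðukunaɡne]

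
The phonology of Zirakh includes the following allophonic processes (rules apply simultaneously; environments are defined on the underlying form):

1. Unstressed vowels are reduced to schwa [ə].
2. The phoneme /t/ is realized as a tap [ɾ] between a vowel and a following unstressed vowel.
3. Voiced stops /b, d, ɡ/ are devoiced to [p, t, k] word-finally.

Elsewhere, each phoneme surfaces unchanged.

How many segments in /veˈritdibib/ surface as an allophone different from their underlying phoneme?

4

Segments that undergo a rule: /e/ → [ə] (rule 1); /i/ → [ə] (rule 1); /i/ → [ə] (rule 1); /b/ → [p] (rule 3).
All other segments surface unchanged.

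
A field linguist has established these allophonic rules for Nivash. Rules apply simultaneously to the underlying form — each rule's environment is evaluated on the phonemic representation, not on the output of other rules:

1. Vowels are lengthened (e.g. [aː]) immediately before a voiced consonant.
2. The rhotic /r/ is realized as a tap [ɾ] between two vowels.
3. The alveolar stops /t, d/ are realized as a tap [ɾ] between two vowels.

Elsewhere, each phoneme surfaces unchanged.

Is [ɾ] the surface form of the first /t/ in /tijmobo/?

/t/ (word-initial) fails the environment for rule 3, so it stays [t].
The actual realization is [t], not [ɾ].

No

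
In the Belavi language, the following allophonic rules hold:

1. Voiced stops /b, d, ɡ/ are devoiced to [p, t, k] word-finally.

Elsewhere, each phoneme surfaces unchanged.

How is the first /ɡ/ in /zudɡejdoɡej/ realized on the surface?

[ɡ]

/ɡ/ — between /d/ and /e/; rule 1 does not apply here → [ɡ].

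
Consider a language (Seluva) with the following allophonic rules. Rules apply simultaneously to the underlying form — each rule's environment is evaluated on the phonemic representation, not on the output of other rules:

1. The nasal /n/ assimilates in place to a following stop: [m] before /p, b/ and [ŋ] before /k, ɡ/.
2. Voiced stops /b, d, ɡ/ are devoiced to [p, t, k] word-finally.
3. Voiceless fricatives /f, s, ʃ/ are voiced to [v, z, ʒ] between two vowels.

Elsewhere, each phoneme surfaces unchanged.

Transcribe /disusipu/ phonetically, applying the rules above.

[dizuzipu]

/d/ (word-initial): rule 2 targets it, but not word-finally → unchanged [d].
/i/ stays [i].
Rule 3 applies to /s/ (between /i/ and /u/: between two vowels) → [z].
/u/ (between /s/ and /s/): no rule targets it → [u].
/s/ meets the environment for rule 3 (between two vowels) → [z].
/i/ — not in any rule's target class → [i].
/p/ — not in any rule's target class → [p].
/u/ — not in any rule's target class → [u].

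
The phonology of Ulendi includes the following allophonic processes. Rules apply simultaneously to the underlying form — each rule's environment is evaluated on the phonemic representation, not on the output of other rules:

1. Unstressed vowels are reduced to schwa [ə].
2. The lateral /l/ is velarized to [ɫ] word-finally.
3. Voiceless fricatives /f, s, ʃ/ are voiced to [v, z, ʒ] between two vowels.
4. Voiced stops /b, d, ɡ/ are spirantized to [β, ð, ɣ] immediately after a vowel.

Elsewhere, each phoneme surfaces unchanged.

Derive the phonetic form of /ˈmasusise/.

/a/ (between /m/ and /s/) is in the target of rule 1 but the environment (in an unstressed syllable) is not met → [a].
/s/ — between /a/ and /u/, between two vowels — surfaces as [z] (rule 3).
/u/ — between /s/ and /s/, in an unstressed syllable — surfaces as [ə] (rule 1).
/s/ meets the environment for rule 3 (between two vowels) → [z].
Rule 1 applies to /i/ (between /s/ and /s/: in an unstressed syllable) → [ə].
/s/ (between /i/ and /e/) occurs between two vowels → [z] by rule 3.
/e/ (word-final): in an unstressed syllable, so rule 1 applies → [ə].

[ˈmazəzəzə]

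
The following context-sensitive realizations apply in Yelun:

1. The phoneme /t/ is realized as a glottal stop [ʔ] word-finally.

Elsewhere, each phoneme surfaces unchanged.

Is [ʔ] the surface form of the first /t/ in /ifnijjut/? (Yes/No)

/t/ (word-final) occurs word-finally → [ʔ] by rule 1.
The actual realization is [ʔ], which matches [ʔ].

Yes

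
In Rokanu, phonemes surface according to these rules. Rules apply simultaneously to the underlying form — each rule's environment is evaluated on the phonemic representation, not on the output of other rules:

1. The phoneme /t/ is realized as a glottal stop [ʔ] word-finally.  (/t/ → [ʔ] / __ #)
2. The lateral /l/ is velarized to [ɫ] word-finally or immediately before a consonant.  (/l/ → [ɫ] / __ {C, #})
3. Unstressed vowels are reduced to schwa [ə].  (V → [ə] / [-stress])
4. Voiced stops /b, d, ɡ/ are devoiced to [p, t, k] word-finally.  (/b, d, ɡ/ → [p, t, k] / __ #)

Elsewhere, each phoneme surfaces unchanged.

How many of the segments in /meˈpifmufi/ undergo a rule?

3

Segments that undergo a rule: /e/ → [ə] (rule 3); /u/ → [ə] (rule 3); /i/ → [ə] (rule 3).
All other segments surface unchanged.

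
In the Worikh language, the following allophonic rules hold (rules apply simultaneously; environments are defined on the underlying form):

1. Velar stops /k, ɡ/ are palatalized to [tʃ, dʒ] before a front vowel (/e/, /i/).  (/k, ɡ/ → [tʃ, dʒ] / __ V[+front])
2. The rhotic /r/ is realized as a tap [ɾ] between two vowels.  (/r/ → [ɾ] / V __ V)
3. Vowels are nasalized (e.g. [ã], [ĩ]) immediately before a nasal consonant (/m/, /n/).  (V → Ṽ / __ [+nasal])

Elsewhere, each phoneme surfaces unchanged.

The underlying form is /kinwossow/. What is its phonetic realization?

/k/ — word-initial, before a front vowel — surfaces as [tʃ] (rule 1).
/i/ meets the environment for rule 3 (before a nasal consonant) → [ĩ].
/o/ — between /w/ and /s/; rule 3 does not apply here → [o].
/o/ (between /s/ and /w/) fails the environment for rule 3, so it stays [o].

[tʃĩnwossow]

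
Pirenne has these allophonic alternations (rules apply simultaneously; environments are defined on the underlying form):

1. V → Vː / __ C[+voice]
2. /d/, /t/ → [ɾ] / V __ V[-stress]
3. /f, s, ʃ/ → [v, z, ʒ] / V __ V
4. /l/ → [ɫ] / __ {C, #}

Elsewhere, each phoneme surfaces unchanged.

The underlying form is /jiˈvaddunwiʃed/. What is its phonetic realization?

/j/ stays [j].
Rule 1 applies to /i/ (between /j/ and /v/: before a voiced consonant) → [iː].
/v/ — not in any rule's target class → [v].
/a/ (between /v/ and /d/): before a voiced consonant, so rule 1 applies → [aː].
/d/ (between /a/ and /d/) is in the target of rule 2 but the environment (between a vowel and a following unstressed vowel) is not met → [d].
/d/ (between /d/ and /u/): rule 2 targets it, but not between a vowel and a following unstressed vowel → unchanged [d].
/u/ (between /d/ and /n/): before a voiced consonant, so rule 1 applies → [uː].
/n/ (between /u/ and /w/): no rule targets it → [n].
/w/ — not in any rule's target class → [w].
/i/ (between /w/ and /ʃ/): rule 1 targets it, but not before a voiced consonant → unchanged [i].
/ʃ/ meets the environment for rule 3 (between two vowels) → [ʒ].
/e/ meets the environment for rule 1 (before a voiced consonant) → [eː].
/d/ (word-final): rule 2 targets it, but not between a vowel and a following unstressed vowel → unchanged [d].

[jiːˈvaːdduːnwiʒeːd]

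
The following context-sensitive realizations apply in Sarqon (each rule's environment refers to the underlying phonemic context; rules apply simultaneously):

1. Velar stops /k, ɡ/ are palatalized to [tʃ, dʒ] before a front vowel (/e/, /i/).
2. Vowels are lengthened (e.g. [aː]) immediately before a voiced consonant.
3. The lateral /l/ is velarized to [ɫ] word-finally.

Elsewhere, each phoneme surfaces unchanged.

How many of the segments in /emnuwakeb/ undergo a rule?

Segments that undergo a rule: /e/ → [eː] (rule 2); /u/ → [uː] (rule 2); /k/ → [tʃ] (rule 1); /e/ → [eː] (rule 2).
All other segments surface unchanged.

4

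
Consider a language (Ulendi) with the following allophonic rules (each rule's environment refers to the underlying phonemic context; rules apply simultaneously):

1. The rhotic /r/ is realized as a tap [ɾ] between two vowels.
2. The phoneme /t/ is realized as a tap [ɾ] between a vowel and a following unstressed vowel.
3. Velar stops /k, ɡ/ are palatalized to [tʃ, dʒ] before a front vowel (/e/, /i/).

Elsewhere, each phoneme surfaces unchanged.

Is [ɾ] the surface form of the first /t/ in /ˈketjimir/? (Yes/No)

No

/t/ — between /e/ and /j/; rule 2 does not apply here → [t].
The actual realization is [t], not [ɾ].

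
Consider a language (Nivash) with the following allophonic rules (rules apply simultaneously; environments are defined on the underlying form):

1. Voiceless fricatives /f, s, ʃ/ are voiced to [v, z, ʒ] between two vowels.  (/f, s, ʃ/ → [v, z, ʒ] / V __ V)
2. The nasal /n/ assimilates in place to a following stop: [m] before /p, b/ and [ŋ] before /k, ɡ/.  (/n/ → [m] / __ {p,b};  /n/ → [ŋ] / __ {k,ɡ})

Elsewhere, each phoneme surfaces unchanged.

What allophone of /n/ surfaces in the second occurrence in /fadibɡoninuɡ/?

[n]

/n/ (between /i/ and /u/) fails the environment for rule 2, so it stays [n].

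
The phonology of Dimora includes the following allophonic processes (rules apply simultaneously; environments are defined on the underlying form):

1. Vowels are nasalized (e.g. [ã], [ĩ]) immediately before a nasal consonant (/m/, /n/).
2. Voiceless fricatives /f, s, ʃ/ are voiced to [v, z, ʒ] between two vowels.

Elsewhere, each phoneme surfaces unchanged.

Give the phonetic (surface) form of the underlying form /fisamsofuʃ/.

/f/ — word-initial; rule 2 does not apply here → [f].
/i/ (between /f/ and /s/): rule 1 targets it, but not before a nasal consonant → unchanged [i].
/s/ — between /i/ and /a/, between two vowels — surfaces as [z] (rule 2).
/a/ (between /s/ and /m/): before a nasal consonant, so rule 1 applies → [ã].
/m/ (between /a/ and /s/) is unaffected → [m].
/s/ — between /m/ and /o/; rule 2 does not apply here → [s].
/o/ (between /s/ and /f/) fails the environment for rule 1, so it stays [o].
/f/ (between /o/ and /u/) occurs between two vowels → [v] by rule 2.
/u/ — between /f/ and /ʃ/; rule 1 does not apply here → [u].
/ʃ/ (word-final) fails the environment for rule 2, so it stays [ʃ].

[fizãmsovuʃ]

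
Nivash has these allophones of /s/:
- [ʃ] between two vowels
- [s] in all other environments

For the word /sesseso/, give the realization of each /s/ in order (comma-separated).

[s], [s], [s], [ʃ]

Occurrence 1 (position 1): no conditioning environment matches → elsewhere allophone [s].
Occurrence 2 (position 3): no conditioning environment matches → elsewhere allophone [s].
Occurrence 3 (position 4): no conditioning environment matches → elsewhere allophone [s].
Occurrence 4 (position 6): between two vowels → [ʃ].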